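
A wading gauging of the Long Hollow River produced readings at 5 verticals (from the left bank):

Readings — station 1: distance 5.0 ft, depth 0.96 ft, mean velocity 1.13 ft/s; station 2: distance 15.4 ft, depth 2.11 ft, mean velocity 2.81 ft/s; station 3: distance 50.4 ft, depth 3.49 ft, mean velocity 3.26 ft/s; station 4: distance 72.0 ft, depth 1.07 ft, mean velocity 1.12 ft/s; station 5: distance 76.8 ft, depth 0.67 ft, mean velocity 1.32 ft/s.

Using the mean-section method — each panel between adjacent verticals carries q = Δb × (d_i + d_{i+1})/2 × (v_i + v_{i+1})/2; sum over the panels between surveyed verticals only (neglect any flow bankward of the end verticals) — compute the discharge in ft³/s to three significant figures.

442 ft³/s

Panel 1-2: Δb = 10.4 ft, d̄ = (0.96+2.11)/2 = 1.535, v̄ = (1.13+2.81)/2 = 1.97 → q = 10.4×1.535×1.97 = 31.45 ft³/s
Panel 2-3: Δb = 35 ft, d̄ = (2.11+3.49)/2 = 2.8, v̄ = (2.81+3.26)/2 = 3.035 → q = 35×2.8×3.035 = 297.4 ft³/s
Panel 3-4: Δb = 21.6 ft, d̄ = (3.49+1.07)/2 = 2.28, v̄ = (3.26+1.12)/2 = 2.19 → q = 21.6×2.28×2.19 = 107.9 ft³/s
Panel 4-5: Δb = 4.8 ft, d̄ = (1.07+0.67)/2 = 0.87, v̄ = (1.12+1.32)/2 = 1.22 → q = 4.8×0.87×1.22 = 5.095 ft³/s
Q = Σ q = 441.8 ft³/s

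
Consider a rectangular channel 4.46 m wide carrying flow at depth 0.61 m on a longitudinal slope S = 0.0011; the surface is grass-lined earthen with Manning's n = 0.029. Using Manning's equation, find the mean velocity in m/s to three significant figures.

A = b·y = 4.46 × 0.61 = 2.721 m²
P = b + 2y = 4.46 + 2×0.61 = 5.680 m
R = A/P = 2.721/5.680 = 0.4790 m
Q = (1/n)·A·R^(2/3)·S^(1/2) = (1/0.029) × 2.721 × 0.4790^(2/3) × 0.0011^(1/2) = 1.905 m³/s
V = Q/A = 1.905/2.721 = 0.7001 m/s

0.700 m/s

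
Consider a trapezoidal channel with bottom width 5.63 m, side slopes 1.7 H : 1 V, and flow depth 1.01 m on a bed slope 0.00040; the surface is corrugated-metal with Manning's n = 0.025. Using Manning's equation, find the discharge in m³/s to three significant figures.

A = (b + z·y)·y = (5.63 + 1.7×1.01)×1.01 = 7.420 m²
P = b + 2y√(1+z²) = 5.63 + 2×1.01×√(1+1.7²) = 9.614 m
R = A/P = 7.420/9.614 = 0.7718 m
Q = (1/n)·A·R^(2/3)·S^(1/2) = (1/0.025) × 7.420 × 0.7718^(2/3) × 0.00040^(1/2) = 4.995 m³/s

5.00 m³/s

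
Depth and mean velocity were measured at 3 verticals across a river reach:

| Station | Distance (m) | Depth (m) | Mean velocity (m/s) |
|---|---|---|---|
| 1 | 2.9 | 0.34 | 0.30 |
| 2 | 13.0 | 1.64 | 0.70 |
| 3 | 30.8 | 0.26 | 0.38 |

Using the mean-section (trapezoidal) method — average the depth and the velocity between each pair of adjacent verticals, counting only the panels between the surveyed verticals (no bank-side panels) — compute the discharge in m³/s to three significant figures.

14.1 m³/s

Panel 1-2: Δb = 10.1 m, d̄ = (0.34+1.64)/2 = 0.99, v̄ = (0.30+0.70)/2 = 0.5 → q = 10.1×0.99×0.5 = 5.000 m³/s
Panel 2-3: Δb = 17.8 m, d̄ = (1.64+0.26)/2 = 0.95, v̄ = (0.70+0.38)/2 = 0.54 → q = 17.8×0.95×0.54 = 9.131 m³/s
Q = Σ q = 14.13 m³/s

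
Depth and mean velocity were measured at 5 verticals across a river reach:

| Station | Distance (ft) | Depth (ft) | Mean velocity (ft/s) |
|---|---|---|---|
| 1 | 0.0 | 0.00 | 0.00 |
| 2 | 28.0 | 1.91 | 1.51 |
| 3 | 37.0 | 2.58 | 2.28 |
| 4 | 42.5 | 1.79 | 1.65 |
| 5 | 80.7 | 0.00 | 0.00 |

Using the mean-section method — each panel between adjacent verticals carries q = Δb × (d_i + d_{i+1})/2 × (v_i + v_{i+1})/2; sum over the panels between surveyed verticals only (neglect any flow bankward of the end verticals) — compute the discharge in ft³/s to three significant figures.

Panel 1-2: Δb = 28 ft, d̄ = (0.00+1.91)/2 = 0.955, v̄ = (0.00+1.51)/2 = 0.755 → q = 28×0.955×0.755 = 20.19 ft³/s
Panel 2-3: Δb = 9 ft, d̄ = (1.91+2.58)/2 = 2.245, v̄ = (1.51+2.28)/2 = 1.895 → q = 9×2.245×1.895 = 38.29 ft³/s
Panel 3-4: Δb = 5.5 ft, d̄ = (2.58+1.79)/2 = 2.185, v̄ = (2.28+1.65)/2 = 1.965 → q = 5.5×2.185×1.965 = 23.61 ft³/s
Panel 4-5: Δb = 38.2 ft, d̄ = (1.79+0.00)/2 = 0.895, v̄ = (1.65+0.00)/2 = 0.825 → q = 38.2×0.895×0.825 = 28.21 ft³/s
Q = Σ q = 110.3 ft³/s

110 ft³/s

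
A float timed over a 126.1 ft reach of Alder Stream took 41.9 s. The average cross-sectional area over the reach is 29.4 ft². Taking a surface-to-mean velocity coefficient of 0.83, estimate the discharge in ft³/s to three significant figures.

v_surface = L / t̄ = 126.1 / 41.9 = 3.010 ft/s
v_mean = 0.83 × 3.010 = 2.498 ft/s
Q = A × v_mean = 29.4 × 2.498 = 73.44 ft³/s

73.4 ft³/s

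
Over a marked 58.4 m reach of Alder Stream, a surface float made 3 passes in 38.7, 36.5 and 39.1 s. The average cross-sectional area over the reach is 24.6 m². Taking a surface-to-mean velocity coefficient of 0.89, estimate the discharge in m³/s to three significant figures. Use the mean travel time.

t̄ = (38.7 + 36.5 + 39.1) / 3 = 38.1 s
v_surface = L / t̄ = 58.4 / 38.1 = 1.533 m/s
v_mean = 0.89 × 1.533 = 1.364 m/s
Q = A × v_mean = 24.6 × 1.364 = 33.56 m³/s

33.6 m³/s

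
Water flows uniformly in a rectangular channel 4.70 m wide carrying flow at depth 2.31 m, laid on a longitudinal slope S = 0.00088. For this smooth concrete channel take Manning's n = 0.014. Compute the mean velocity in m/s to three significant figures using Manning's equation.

A = b·y = 4.70 × 2.31 = 10.86 m²
P = b + 2y = 4.70 + 2×2.31 = 9.320 m
R = A/P = 10.86/9.320 = 1.165 m
Q = (1/n)·A·R^(2/3)·S^(1/2) = (1/0.014) × 10.86 × 1.165^(2/3) × 0.00088^(1/2) = 25.47 m³/s
V = Q/A = 25.47/10.86 = 2.346 m/s

2.35 m/s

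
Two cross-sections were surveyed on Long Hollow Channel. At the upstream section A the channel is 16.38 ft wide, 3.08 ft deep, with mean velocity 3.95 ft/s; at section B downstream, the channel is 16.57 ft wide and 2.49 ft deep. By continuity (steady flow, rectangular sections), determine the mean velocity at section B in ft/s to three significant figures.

4.83 ft/s

Q = A₁V₁ = (16.38×3.08) × 3.95 = 199.3 ft³/s
A₂ = 16.57 × 2.49 = 41.26 ft²
V₂ = Q/A₂ = 199.3/41.26 = 4.830 ft/s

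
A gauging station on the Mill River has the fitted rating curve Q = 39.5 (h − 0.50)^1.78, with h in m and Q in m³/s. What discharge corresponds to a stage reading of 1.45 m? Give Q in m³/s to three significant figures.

36.1 m³/s

Q = 39.5 × (1.45 − 0.50)^1.78 = 39.5 × 0.95^1.78 = 36.05 m³/s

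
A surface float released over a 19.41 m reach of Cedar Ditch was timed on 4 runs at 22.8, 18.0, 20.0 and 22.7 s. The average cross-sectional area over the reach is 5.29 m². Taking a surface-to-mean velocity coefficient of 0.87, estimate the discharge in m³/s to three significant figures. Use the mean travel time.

4.28 m³/s

t̄ = (22.8 + 18.0 + 20.0 + 22.7) / 4 = 20.875 s
v_surface = L / t̄ = 19.41 / 20.875 = 0.9298 m/s
v_mean = 0.87 × 0.9298 = 0.8089 m/s
Q = A × v_mean = 5.29 × 0.8089 = 4.279 m³/s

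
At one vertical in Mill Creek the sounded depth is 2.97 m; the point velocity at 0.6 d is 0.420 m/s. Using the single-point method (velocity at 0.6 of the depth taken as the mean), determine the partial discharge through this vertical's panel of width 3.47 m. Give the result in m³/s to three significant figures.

4.33 m³/s

v̄ = v₀.₆ = 0.420 m/s
q = v̄ × d × w = 0.4200 × 2.97 × 3.47 = 4.328 m³/s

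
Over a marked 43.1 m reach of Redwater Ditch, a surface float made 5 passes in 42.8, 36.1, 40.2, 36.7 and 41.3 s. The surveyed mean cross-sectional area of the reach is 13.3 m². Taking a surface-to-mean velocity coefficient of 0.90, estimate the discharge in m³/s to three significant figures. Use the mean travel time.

t̄ = (42.8 + 36.1 + 40.2 + 36.7 + 41.3) / 5 = 39.42 s
v_surface = L / t̄ = 43.1 / 39.42 = 1.093 m/s
v_mean = 0.90 × 1.093 = 0.9840 m/s
Q = A × v_mean = 13.3 × 0.9840 = 13.09 m³/s

13.1 m³/s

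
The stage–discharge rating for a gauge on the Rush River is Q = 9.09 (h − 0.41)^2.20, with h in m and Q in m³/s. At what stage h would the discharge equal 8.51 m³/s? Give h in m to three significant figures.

1.38 m

h − h₀ = (Q/C)^(1/b) = (8.51/9.09)^(1/2.20) = 0.9705 m
h = 0.41 + 0.9705 = 1.380 m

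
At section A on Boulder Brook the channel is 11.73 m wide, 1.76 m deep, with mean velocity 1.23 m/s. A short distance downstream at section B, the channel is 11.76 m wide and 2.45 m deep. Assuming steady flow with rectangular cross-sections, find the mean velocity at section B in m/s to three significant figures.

0.881 m/s

Q = A₁V₁ = (11.73×1.76) × 1.23 = 25.39 m³/s
A₂ = 11.76 × 2.45 = 28.81 m²
V₂ = Q/A₂ = 25.39/28.81 = 0.8813 m/s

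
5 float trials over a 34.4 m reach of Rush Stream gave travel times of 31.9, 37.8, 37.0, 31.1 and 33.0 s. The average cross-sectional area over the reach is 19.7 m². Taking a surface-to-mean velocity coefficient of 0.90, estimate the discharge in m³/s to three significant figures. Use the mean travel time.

t̄ = (31.9 + 37.8 + 37.0 + 31.1 + 33.0) / 5 = 34.16 s
v_surface = L / t̄ = 34.4 / 34.16 = 1.007 m/s
v_mean = 0.90 × 1.007 = 0.9063 m/s
Q = A × v_mean = 19.7 × 0.9063 = 17.85 m³/s

17.9 m³/s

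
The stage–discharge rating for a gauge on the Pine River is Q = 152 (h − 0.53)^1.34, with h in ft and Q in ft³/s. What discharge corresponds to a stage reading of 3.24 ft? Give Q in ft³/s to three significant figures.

Q = 152 × (3.24 − 0.53)^1.34 = 152 × 2.71^1.34 = 578.1 ft³/s

578 ft³/s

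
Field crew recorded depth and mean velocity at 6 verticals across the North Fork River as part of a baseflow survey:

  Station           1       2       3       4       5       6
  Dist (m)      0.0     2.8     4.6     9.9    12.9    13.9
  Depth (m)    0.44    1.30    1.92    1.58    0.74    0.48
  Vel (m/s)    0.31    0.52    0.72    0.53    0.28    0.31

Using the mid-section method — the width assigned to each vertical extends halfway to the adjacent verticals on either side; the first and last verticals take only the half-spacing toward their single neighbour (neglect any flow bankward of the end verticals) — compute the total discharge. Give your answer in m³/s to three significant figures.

w_1 = (2.8 − 0.0)/2 = 1.4 m; q_1 = 0.31 × 0.44 × 1.4 = 0.1910 m³/s
w_2 = (4.6 − 0.0)/2 = 2.3 m; q_2 = 0.52 × 1.30 × 2.3 = 1.555 m³/s
w_3 = (9.9 − 2.8)/2 = 3.55 m; q_3 = 0.72 × 1.92 × 3.55 = 4.908 m³/s
w_4 = (12.9 − 4.6)/2 = 4.15 m; q_4 = 0.53 × 1.58 × 4.15 = 3.475 m³/s
w_5 = (13.9 − 9.9)/2 = 2 m; q_5 = 0.28 × 0.74 × 2 = 0.4144 m³/s
w_6 = (13.9 − 12.9)/2 = 0.5 m; q_6 = 0.31 × 0.48 × 0.5 = 0.07440 m³/s
Q = Σ qᵢ = 10.62 m³/s

10.6 m³/s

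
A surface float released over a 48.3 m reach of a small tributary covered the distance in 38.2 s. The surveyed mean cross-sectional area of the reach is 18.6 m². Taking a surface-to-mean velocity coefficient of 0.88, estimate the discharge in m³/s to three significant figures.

v_surface = L / t̄ = 48.3 / 38.2 = 1.264 m/s
v_mean = 0.88 × 1.264 = 1.113 m/s
Q = A × v_mean = 18.6 × 1.113 = 20.70 m³/s

20.7 m³/s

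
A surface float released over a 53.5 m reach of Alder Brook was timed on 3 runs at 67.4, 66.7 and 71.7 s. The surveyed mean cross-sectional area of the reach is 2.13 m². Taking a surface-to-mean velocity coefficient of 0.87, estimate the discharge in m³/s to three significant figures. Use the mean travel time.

t̄ = (67.4 + 66.7 + 71.7) / 3 = 68.6 s
v_surface = L / t̄ = 53.5 / 68.6 = 0.7799 m/s
v_mean = 0.87 × 0.7799 = 0.6785 m/s
Q = A × v_mean = 2.13 × 0.6785 = 1.445 m³/s

1.45 m³/s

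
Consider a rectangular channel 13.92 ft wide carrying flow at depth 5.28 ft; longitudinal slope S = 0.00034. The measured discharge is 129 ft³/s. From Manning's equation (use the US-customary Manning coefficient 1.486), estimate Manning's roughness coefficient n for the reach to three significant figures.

A = b·y = 13.92 × 5.28 = 73.50 ft²
P = b + 2y = 13.92 + 2×5.28 = 24.48 ft
R = A/P = 73.50/24.48 = 3.002 ft
n = (1.486/Q)·A·R^(2/3)·S^(1/2) = (1.486/129) × 73.50 × 2.081 × 0.01844 = 0.03249

0.0325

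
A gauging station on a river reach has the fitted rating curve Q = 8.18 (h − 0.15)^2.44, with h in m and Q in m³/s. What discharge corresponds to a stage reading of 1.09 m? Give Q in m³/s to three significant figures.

7.03 m³/s

Q = 8.18 × (1.09 − 0.15)^2.44 = 8.18 × 0.94^2.44 = 7.034 m³/s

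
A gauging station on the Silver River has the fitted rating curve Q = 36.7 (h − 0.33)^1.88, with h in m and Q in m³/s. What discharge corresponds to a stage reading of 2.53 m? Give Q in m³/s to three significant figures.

Q = 36.7 × (2.53 − 0.33)^1.88 = 36.7 × 2.2^1.88 = 161.6 m³/s

162 m³/s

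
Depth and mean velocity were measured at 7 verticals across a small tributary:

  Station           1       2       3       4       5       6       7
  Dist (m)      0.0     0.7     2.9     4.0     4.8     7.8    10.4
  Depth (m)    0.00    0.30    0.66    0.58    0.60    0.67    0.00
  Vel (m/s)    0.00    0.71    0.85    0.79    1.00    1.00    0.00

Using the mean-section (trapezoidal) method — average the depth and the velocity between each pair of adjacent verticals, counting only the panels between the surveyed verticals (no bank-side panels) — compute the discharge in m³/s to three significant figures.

4.18 m³/s

Panel 1-2: Δb = 0.7 m, d̄ = (0.00+0.30)/2 = 0.15, v̄ = (0.00+0.71)/2 = 0.355 → q = 0.7×0.15×0.355 = 0.03728 m³/s
Panel 2-3: Δb = 2.2 m, d̄ = (0.30+0.66)/2 = 0.48, v̄ = (0.71+0.85)/2 = 0.78 → q = 2.2×0.48×0.78 = 0.8237 m³/s
Panel 3-4: Δb = 1.1 m, d̄ = (0.66+0.58)/2 = 0.62, v̄ = (0.85+0.79)/2 = 0.82 → q = 1.1×0.62×0.82 = 0.5592 m³/s
Panel 4-5: Δb = 0.8 m, d̄ = (0.58+0.60)/2 = 0.59, v̄ = (0.79+1.00)/2 = 0.895 → q = 0.8×0.59×0.895 = 0.4224 m³/s
Panel 5-6: Δb = 3 m, d̄ = (0.60+0.67)/2 = 0.635, v̄ = (1.00+1.00)/2 = 1 → q = 3×0.635×1 = 1.905 m³/s
Panel 6-7: Δb = 2.6 m, d̄ = (0.67+0.00)/2 = 0.335, v̄ = (1.00+0.00)/2 = 0.5 → q = 2.6×0.335×0.5 = 0.4355 m³/s
Q = Σ q = 4.183 m³/s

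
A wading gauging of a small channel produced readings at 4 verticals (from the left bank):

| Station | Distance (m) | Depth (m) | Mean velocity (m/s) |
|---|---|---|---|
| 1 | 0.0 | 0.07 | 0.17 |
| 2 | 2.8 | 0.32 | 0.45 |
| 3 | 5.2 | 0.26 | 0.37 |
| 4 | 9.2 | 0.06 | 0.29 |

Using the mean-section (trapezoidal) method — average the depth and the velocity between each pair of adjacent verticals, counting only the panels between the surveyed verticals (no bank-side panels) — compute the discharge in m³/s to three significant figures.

0.666 m³/s

Panel 1-2: Δb = 2.8 m, d̄ = (0.07+0.32)/2 = 0.195, v̄ = (0.17+0.45)/2 = 0.31 → q = 2.8×0.195×0.31 = 0.1693 m³/s
Panel 2-3: Δb = 2.4 m, d̄ = (0.32+0.26)/2 = 0.29, v̄ = (0.45+0.37)/2 = 0.41 → q = 2.4×0.29×0.41 = 0.2854 m³/s
Panel 3-4: Δb = 4 m, d̄ = (0.26+0.06)/2 = 0.16, v̄ = (0.37+0.29)/2 = 0.33 → q = 4×0.16×0.33 = 0.2112 m³/s
Q = Σ q = 0.6658 m³/s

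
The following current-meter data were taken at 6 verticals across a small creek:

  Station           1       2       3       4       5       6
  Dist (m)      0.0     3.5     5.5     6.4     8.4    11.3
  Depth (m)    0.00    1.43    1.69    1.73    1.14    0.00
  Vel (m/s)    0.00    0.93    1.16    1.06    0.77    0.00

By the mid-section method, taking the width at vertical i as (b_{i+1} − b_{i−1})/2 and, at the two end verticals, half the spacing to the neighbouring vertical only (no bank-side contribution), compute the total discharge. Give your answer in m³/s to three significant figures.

w_2 = (5.5 − 0.0)/2 = 2.75 m; q_2 = 0.93 × 1.43 × 2.75 = 3.657 m³/s
w_3 = (6.4 − 3.5)/2 = 1.45 m; q_3 = 1.16 × 1.69 × 1.45 = 2.843 m³/s
w_4 = (8.4 − 5.5)/2 = 1.45 m; q_4 = 1.06 × 1.73 × 1.45 = 2.659 m³/s
w_5 = (11.3 − 6.4)/2 = 2.45 m; q_5 = 0.77 × 1.14 × 2.45 = 2.151 m³/s
Stations 1, 6 contribute zero (depth or velocity is 0).
Q = Σ qᵢ = 11.31 m³/s

11.3 m³/s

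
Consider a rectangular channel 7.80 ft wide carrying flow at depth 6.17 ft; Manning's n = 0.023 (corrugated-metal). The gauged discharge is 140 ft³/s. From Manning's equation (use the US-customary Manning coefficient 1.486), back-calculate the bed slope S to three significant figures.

A = b·y = 7.80 × 6.17 = 48.13 ft²
P = b + 2y = 7.80 + 2×6.17 = 20.14 ft
R = A/P = 48.13/20.14 = 2.390 ft
S = (Q·n / (1.486·A·R^(2/3)))² = (140×0.023 / (1.486×48.13×1.787))² = 0.0006346

0.000635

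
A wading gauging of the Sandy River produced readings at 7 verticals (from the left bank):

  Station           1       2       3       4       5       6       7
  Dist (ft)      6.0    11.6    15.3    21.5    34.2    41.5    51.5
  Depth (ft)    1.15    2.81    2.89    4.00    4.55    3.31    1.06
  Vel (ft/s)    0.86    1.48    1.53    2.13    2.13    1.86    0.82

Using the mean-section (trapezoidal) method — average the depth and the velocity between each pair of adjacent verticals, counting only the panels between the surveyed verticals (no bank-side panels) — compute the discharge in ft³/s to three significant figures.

270 ft³/s

Panel 1-2: Δb = 5.6 ft, d̄ = (1.15+2.81)/2 = 1.98, v̄ = (0.86+1.48)/2 = 1.17 → q = 5.6×1.98×1.17 = 12.97 ft³/s
Panel 2-3: Δb = 3.7 ft, d̄ = (2.81+2.89)/2 = 2.85, v̄ = (1.48+1.53)/2 = 1.505 → q = 3.7×2.85×1.505 = 15.87 ft³/s
Panel 3-4: Δb = 6.2 ft, d̄ = (2.89+4.00)/2 = 3.445, v̄ = (1.53+2.13)/2 = 1.83 → q = 6.2×3.445×1.83 = 39.09 ft³/s
Panel 4-5: Δb = 12.7 ft, d̄ = (4.00+4.55)/2 = 4.275, v̄ = (2.13+2.13)/2 = 2.13 → q = 12.7×4.275×2.13 = 115.6 ft³/s
Panel 5-6: Δb = 7.3 ft, d̄ = (4.55+3.31)/2 = 3.93, v̄ = (2.13+1.86)/2 = 1.995 → q = 7.3×3.93×1.995 = 57.23 ft³/s
Panel 6-7: Δb = 10 ft, d̄ = (3.31+1.06)/2 = 2.185, v̄ = (1.86+0.82)/2 = 1.34 → q = 10×2.185×1.34 = 29.28 ft³/s
Q = Σ q = 270.1 ft³/s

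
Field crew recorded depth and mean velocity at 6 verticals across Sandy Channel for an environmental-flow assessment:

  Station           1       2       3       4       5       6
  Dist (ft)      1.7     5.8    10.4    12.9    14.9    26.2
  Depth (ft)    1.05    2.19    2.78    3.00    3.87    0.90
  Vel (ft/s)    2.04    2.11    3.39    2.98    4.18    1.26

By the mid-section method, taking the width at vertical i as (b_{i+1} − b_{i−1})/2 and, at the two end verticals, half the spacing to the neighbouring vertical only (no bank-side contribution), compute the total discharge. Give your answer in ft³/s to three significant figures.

w_1 = (5.8 − 1.7)/2 = 2.05 ft; q_1 = 2.04 × 1.05 × 2.05 = 4.391 ft³/s
w_2 = (10.4 − 1.7)/2 = 4.35 ft; q_2 = 2.11 × 2.19 × 4.35 = 20.10 ft³/s
w_3 = (12.9 − 5.8)/2 = 3.55 ft; q_3 = 3.39 × 2.78 × 3.55 = 33.46 ft³/s
w_4 = (14.9 − 10.4)/2 = 2.25 ft; q_4 = 2.98 × 3.00 × 2.25 = 20.12 ft³/s
w_5 = (26.2 − 12.9)/2 = 6.65 ft; q_5 = 4.18 × 3.87 × 6.65 = 107.6 ft³/s
w_6 = (26.2 − 14.9)/2 = 5.65 ft; q_6 = 1.26 × 0.90 × 5.65 = 6.407 ft³/s
Q = Σ qᵢ = 192.0 ft³/s

192 ft³/s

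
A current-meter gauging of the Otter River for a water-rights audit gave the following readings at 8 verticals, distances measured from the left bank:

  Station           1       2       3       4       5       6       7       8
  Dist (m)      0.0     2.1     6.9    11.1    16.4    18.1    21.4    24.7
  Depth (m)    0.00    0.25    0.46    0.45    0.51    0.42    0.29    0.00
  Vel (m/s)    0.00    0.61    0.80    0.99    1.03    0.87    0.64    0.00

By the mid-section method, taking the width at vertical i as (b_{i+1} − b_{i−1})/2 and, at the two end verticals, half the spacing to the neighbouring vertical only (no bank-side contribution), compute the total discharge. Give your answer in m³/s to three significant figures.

w_2 = (6.9 − 0.0)/2 = 3.45 m; q_2 = 0.61 × 0.25 × 3.45 = 0.5261 m³/s
w_3 = (11.1 − 2.1)/2 = 4.5 m; q_3 = 0.80 × 0.46 × 4.5 = 1.656 m³/s
w_4 = (16.4 − 6.9)/2 = 4.75 m; q_4 = 0.99 × 0.45 × 4.75 = 2.116 m³/s
w_5 = (18.1 − 11.1)/2 = 3.5 m; q_5 = 1.03 × 0.51 × 3.5 = 1.839 m³/s
w_6 = (21.4 − 16.4)/2 = 2.5 m; q_6 = 0.87 × 0.42 × 2.5 = 0.9135 m³/s
w_7 = (24.7 − 18.1)/2 = 3.3 m; q_7 = 0.64 × 0.29 × 3.3 = 0.6125 m³/s
Stations 1, 8 contribute zero (depth or velocity is 0).
Q = Σ qᵢ = 7.663 m³/s

7.66 m³/s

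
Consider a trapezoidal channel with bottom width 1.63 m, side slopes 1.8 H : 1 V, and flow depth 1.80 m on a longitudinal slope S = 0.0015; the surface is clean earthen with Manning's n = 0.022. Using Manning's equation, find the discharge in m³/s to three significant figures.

15.1 m³/s

A = (b + z·y)·y = (1.63 + 1.8×1.80)×1.80 = 8.766 m²
P = b + 2y√(1+z²) = 1.63 + 2×1.80×√(1+1.8²) = 9.043 m
R = A/P = 8.766/9.043 = 0.9694 m
Q = (1/n)·A·R^(2/3)·S^(1/2) = (1/0.022) × 8.766 × 0.9694^(2/3) × 0.0015^(1/2) = 15.12 m³/s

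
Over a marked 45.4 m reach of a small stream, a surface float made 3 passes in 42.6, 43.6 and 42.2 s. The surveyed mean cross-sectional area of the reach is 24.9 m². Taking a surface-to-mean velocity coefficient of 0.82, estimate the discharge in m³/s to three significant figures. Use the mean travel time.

t̄ = (42.6 + 43.6 + 42.2) / 3 = 42.8 s
v_surface = L / t̄ = 45.4 / 42.8 = 1.061 m/s
v_mean = 0.82 × 1.061 = 0.8698 m/s
Q = A × v_mean = 24.9 × 0.8698 = 21.66 m³/s

21.7 m³/s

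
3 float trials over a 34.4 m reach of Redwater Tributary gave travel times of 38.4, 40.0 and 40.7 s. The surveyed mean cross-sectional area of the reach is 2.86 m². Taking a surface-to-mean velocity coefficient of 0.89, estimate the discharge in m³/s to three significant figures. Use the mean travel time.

t̄ = (38.4 + 40.0 + 40.7) / 3 = 39.7 s
v_surface = L / t̄ = 34.4 / 39.7 = 0.8665 m/s
v_mean = 0.89 × 0.8665 = 0.7712 m/s
Q = A × v_mean = 2.86 × 0.7712 = 2.206 m³/s

2.21 m³/s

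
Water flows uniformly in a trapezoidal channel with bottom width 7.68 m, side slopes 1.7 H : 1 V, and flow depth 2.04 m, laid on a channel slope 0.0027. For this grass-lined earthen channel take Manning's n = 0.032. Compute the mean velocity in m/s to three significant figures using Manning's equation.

2.08 m/s

A = (b + z·y)·y = (7.68 + 1.7×2.04)×2.04 = 22.74 m²
P = b + 2y√(1+z²) = 7.68 + 2×2.04×√(1+1.7²) = 15.73 m
R = A/P = 22.74/15.73 = 1.446 m
Q = (1/n)·A·R^(2/3)·S^(1/2) = (1/0.032) × 22.74 × 1.446^(2/3) × 0.0027^(1/2) = 47.22 m³/s
V = Q/A = 47.22/22.74 = 2.076 m/s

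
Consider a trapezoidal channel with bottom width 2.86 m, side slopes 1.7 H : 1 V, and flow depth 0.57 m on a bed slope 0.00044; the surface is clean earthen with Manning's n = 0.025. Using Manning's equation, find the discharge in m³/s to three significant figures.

1.04 m³/s

A = (b + z·y)·y = (2.86 + 1.7×0.57)×0.57 = 2.183 m²
P = b + 2y√(1+z²) = 2.86 + 2×0.57×√(1+1.7²) = 5.108 m
R = A/P = 2.183/5.108 = 0.4272 m
Q = (1/n)·A·R^(2/3)·S^(1/2) = (1/0.025) × 2.183 × 0.4272^(2/3) × 0.00044^(1/2) = 1.039 m³/s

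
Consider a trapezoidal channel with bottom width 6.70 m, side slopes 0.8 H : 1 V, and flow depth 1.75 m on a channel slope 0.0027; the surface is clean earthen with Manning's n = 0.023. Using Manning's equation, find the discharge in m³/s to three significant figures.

A = (b + z·y)·y = (6.70 + 0.8×1.75)×1.75 = 14.18 m²
P = b + 2y√(1+z²) = 6.70 + 2×1.75×√(1+0.8²) = 11.18 m
R = A/P = 14.18/11.18 = 1.268 m
Q = (1/n)·A·R^(2/3)·S^(1/2) = (1/0.023) × 14.18 × 1.268^(2/3) × 0.0027^(1/2) = 37.51 m³/s

37.5 m³/s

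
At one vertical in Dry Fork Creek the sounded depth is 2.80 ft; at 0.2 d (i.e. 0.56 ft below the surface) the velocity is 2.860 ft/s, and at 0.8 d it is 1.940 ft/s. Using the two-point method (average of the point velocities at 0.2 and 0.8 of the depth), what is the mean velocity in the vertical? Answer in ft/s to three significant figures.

2.40 ft/s

v̄ = (2.860 + 1.940) / 2 = 2.400 ft/s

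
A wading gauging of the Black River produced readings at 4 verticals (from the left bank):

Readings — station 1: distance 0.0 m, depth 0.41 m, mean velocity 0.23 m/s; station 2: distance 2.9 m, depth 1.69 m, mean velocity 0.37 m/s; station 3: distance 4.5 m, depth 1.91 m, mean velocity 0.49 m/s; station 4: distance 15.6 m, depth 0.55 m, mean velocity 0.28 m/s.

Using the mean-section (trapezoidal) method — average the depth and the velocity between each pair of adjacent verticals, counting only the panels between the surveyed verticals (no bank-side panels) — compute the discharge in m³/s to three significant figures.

Panel 1-2: Δb = 2.9 m, d̄ = (0.41+1.69)/2 = 1.05, v̄ = (0.23+0.37)/2 = 0.3 → q = 2.9×1.05×0.3 = 0.9135 m³/s
Panel 2-3: Δb = 1.6 m, d̄ = (1.69+1.91)/2 = 1.8, v̄ = (0.37+0.49)/2 = 0.43 → q = 1.6×1.8×0.43 = 1.238 m³/s
Panel 3-4: Δb = 11.1 m, d̄ = (1.91+0.55)/2 = 1.23, v̄ = (0.49+0.28)/2 = 0.385 → q = 11.1×1.23×0.385 = 5.256 m³/s
Q = Σ q = 7.408 m³/s

7.41 m³/s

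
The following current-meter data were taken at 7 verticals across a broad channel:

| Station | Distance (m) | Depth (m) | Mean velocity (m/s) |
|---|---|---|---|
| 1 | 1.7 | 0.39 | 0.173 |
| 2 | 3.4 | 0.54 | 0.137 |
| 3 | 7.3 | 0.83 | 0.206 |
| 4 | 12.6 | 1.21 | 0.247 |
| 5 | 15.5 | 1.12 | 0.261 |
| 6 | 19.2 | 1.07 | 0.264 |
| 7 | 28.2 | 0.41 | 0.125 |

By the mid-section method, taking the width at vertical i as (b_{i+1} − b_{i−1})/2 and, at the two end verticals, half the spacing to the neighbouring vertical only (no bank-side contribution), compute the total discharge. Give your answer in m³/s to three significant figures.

5.27 m³/s

w_1 = (3.4 − 1.7)/2 = 0.85 m; q_1 = 0.173 × 0.39 × 0.85 = 0.05735 m³/s
w_2 = (7.3 − 1.7)/2 = 2.8 m; q_2 = 0.137 × 0.54 × 2.8 = 0.2071 m³/s
w_3 = (12.6 − 3.4)/2 = 4.6 m; q_3 = 0.206 × 0.83 × 4.6 = 0.7865 m³/s
w_4 = (15.5 − 7.3)/2 = 4.1 m; q_4 = 0.247 × 1.21 × 4.1 = 1.225 m³/s
w_5 = (19.2 − 12.6)/2 = 3.3 m; q_5 = 0.261 × 1.12 × 3.3 = 0.9647 m³/s
w_6 = (28.2 − 15.5)/2 = 6.35 m; q_6 = 0.264 × 1.07 × 6.35 = 1.794 m³/s
w_7 = (28.2 − 19.2)/2 = 4.5 m; q_7 = 0.125 × 0.41 × 4.5 = 0.2306 m³/s
Q = Σ qᵢ = 5.265 m³/s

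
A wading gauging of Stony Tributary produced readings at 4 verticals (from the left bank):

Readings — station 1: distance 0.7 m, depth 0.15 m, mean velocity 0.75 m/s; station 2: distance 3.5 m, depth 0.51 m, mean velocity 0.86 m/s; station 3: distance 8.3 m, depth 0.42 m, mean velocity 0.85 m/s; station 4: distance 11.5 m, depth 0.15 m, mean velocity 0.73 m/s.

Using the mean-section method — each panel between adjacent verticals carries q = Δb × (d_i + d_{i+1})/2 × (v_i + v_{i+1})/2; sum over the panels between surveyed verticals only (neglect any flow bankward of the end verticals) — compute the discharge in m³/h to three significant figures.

Panel 1-2: Δb = 2.8 m, d̄ = (0.15+0.51)/2 = 0.33, v̄ = (0.75+0.86)/2 = 0.805 → q = 2.8×0.33×0.805 = 0.7438 m³/s
Panel 2-3: Δb = 4.8 m, d̄ = (0.51+0.42)/2 = 0.465, v̄ = (0.86+0.85)/2 = 0.855 → q = 4.8×0.465×0.855 = 1.908 m³/s
Panel 3-4: Δb = 3.2 m, d̄ = (0.42+0.15)/2 = 0.285, v̄ = (0.85+0.73)/2 = 0.79 → q = 3.2×0.285×0.79 = 0.7205 m³/s
Q = Σ q = 3.373 m³/s
= 3.373 × 3600 = 12140 m³/h

12100 m³/h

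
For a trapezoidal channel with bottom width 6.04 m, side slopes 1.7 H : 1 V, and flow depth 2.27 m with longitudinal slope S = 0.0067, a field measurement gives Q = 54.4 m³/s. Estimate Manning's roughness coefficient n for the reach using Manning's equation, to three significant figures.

0.0443

A = (b + z·y)·y = (6.04 + 1.7×2.27)×2.27 = 22.47 m²
P = b + 2y√(1+z²) = 6.04 + 2×2.27×√(1+1.7²) = 14.99 m
R = A/P = 22.47/14.99 = 1.499 m
n = (1/Q)·A·R^(2/3)·S^(1/2) = (1/54.4) × 22.47 × 1.310 × 0.08185 = 0.04428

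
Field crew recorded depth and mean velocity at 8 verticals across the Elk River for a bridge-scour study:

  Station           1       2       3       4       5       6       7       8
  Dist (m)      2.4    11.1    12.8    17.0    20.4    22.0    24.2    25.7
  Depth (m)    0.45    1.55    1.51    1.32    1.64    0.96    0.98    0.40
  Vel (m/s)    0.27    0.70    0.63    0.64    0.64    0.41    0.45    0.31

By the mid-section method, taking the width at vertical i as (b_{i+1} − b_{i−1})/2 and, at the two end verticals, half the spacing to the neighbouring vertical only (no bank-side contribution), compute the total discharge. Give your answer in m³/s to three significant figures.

w_1 = (11.1 − 2.4)/2 = 4.35 m; q_1 = 0.27 × 0.45 × 4.35 = 0.5285 m³/s
w_2 = (12.8 − 2.4)/2 = 5.2 m; q_2 = 0.70 × 1.55 × 5.2 = 5.642 m³/s
w_3 = (17.0 − 11.1)/2 = 2.95 m; q_3 = 0.63 × 1.51 × 2.95 = 2.806 m³/s
w_4 = (20.4 − 12.8)/2 = 3.8 m; q_4 = 0.64 × 1.32 × 3.8 = 3.210 m³/s
w_5 = (22.0 − 17.0)/2 = 2.5 m; q_5 = 0.64 × 1.64 × 2.5 = 2.624 m³/s
w_6 = (24.2 − 20.4)/2 = 1.9 m; q_6 = 0.41 × 0.96 × 1.9 = 0.7478 m³/s
w_7 = (25.7 − 22.0)/2 = 1.85 m; q_7 = 0.45 × 0.98 × 1.85 = 0.8159 m³/s
w_8 = (25.7 − 24.2)/2 = 0.75 m; q_8 = 0.31 × 0.40 × 0.75 = 0.09300 m³/s
Q = Σ qᵢ = 16.47 m³/s

16.5 m³/s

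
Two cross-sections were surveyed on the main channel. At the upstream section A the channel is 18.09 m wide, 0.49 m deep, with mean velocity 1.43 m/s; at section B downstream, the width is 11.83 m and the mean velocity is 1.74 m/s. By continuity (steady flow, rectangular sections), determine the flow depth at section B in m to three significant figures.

0.616 m

Q = A₁V₁ = (18.09×0.49) × 1.43 = 12.68 m³/s
d₂ = Q/(b₂ V₂) = 12.68/(11.83×1.74) = 0.6158 m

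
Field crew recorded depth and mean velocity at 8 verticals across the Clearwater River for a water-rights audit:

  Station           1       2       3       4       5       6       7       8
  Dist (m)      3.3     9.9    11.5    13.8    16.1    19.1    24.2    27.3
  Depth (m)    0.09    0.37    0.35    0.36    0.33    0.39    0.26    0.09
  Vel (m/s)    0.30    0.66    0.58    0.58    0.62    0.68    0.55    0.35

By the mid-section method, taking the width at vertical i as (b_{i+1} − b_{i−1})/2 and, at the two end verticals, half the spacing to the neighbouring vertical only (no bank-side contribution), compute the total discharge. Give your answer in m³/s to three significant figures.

w_1 = (9.9 − 3.3)/2 = 3.3 m; q_1 = 0.30 × 0.09 × 3.3 = 0.08910 m³/s
w_2 = (11.5 − 3.3)/2 = 4.1 m; q_2 = 0.66 × 0.37 × 4.1 = 1.001 m³/s
w_3 = (13.8 − 9.9)/2 = 1.95 m; q_3 = 0.58 × 0.35 × 1.95 = 0.3959 m³/s
w_4 = (16.1 − 11.5)/2 = 2.3 m; q_4 = 0.58 × 0.36 × 2.3 = 0.4802 m³/s
w_5 = (19.1 − 13.8)/2 = 2.65 m; q_5 = 0.62 × 0.33 × 2.65 = 0.5422 m³/s
w_6 = (24.2 − 16.1)/2 = 4.05 m; q_6 = 0.68 × 0.39 × 4.05 = 1.074 m³/s
w_7 = (27.3 − 19.1)/2 = 4.1 m; q_7 = 0.55 × 0.26 × 4.1 = 0.5863 m³/s
w_8 = (27.3 − 24.2)/2 = 1.55 m; q_8 = 0.35 × 0.09 × 1.55 = 0.04883 m³/s
Q = Σ qᵢ = 4.218 m³/s

4.22 m³/s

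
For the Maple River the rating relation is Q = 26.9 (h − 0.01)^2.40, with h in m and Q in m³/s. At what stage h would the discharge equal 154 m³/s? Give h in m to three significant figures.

h − h₀ = (Q/C)^(1/b) = (154/26.9)^(1/2.40) = 2.069 m
h = 0.01 + 2.069 = 2.079 m

2.08 m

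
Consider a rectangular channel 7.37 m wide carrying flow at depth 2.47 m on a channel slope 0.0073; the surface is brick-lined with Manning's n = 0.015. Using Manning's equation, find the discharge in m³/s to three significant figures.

135 m³/s

A = b·y = 7.37 × 2.47 = 18.20 m²
P = b + 2y = 7.37 + 2×2.47 = 12.31 m
R = A/P = 18.20/12.31 = 1.479 m
Q = (1/n)·A·R^(2/3)·S^(1/2) = (1/0.015) × 18.20 × 1.479^(2/3) × 0.0073^(1/2) = 134.6 m³/s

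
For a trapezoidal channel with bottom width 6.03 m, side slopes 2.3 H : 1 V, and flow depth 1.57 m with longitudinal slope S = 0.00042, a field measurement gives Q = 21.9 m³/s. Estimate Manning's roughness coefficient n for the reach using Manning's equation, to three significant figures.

0.0150

A = (b + z·y)·y = (6.03 + 2.3×1.57)×1.57 = 15.14 m²
P = b + 2y√(1+z²) = 6.03 + 2×1.57×√(1+2.3²) = 13.91 m
R = A/P = 15.14/13.91 = 1.089 m
n = (1/Q)·A·R^(2/3)·S^(1/2) = (1/21.9) × 15.14 × 1.058 × 0.02049 = 0.01499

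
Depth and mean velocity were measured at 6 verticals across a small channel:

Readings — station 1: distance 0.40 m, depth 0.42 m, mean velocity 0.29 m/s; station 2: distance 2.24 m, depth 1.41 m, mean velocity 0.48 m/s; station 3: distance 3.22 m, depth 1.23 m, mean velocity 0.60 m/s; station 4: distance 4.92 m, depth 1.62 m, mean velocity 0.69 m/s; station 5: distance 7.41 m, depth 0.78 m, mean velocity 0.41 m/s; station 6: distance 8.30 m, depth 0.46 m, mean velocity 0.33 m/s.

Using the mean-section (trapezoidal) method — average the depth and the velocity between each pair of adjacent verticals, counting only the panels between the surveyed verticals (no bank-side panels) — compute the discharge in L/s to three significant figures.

Panel 1-2: Δb = 1.84 m, d̄ = (0.42+1.41)/2 = 0.915, v̄ = (0.29+0.48)/2 = 0.385 → q = 1.84×0.915×0.385 = 0.6482 m³/s
Panel 2-3: Δb = 0.98 m, d̄ = (1.41+1.23)/2 = 1.32, v̄ = (0.48+0.60)/2 = 0.54 → q = 0.98×1.32×0.54 = 0.6985 m³/s
Panel 3-4: Δb = 1.7 m, d̄ = (1.23+1.62)/2 = 1.425, v̄ = (0.60+0.69)/2 = 0.645 → q = 1.7×1.425×0.645 = 1.563 m³/s
Panel 4-5: Δb = 2.49 m, d̄ = (1.62+0.78)/2 = 1.2, v̄ = (0.69+0.41)/2 = 0.55 → q = 2.49×1.2×0.55 = 1.643 m³/s
Panel 5-6: Δb = 0.89 m, d̄ = (0.78+0.46)/2 = 0.62, v̄ = (0.41+0.33)/2 = 0.37 → q = 0.89×0.62×0.37 = 0.2042 m³/s
Q = Σ q = 4.757 m³/s
= 4.757 × 1000 = 4757 L/s

4760 L/s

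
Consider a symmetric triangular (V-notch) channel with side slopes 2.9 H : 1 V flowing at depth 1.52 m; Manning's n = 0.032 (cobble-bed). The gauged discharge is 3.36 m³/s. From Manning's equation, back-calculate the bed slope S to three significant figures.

A = z·y² = 2.9×1.52² = 6.700 m²
P = 2y√(1+z²) = 2×1.52×√(1+2.9²) = 9.325 m
R = A/P = 6.700/9.325 = 0.7185 m
S = (Q·n / (1·A·R^(2/3)))² = (3.36×0.032 / (1×6.700×0.8022))² = 0.0004002

0.000400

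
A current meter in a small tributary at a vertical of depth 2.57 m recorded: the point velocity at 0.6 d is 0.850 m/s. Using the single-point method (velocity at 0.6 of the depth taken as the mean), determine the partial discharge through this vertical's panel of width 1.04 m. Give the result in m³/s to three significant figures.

v̄ = v₀.₆ = 0.850 m/s
q = v̄ × d × w = 0.8500 × 2.57 × 1.04 = 2.272 m³/s

2.27 m³/s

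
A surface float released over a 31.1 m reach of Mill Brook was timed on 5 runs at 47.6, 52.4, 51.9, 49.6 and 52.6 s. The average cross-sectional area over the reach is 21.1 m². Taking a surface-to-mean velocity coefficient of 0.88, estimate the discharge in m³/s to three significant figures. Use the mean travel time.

t̄ = (47.6 + 52.4 + 51.9 + 49.6 + 52.6) / 5 = 50.82 s
v_surface = L / t̄ = 31.1 / 50.82 = 0.6120 m/s
v_mean = 0.88 × 0.6120 = 0.5385 m/s
Q = A × v_mean = 21.1 × 0.5385 = 11.36 m³/s

11.4 m³/s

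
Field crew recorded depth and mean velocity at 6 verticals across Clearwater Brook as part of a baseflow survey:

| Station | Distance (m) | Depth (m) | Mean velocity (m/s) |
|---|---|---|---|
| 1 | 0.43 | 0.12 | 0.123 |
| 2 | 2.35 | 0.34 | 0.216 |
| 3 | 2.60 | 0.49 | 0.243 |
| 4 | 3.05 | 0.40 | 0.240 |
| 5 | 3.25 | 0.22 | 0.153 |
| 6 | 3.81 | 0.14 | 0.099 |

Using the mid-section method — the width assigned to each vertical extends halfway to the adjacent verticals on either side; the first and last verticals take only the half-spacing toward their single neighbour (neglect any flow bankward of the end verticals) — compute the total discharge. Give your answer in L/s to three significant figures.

183 L/s

w_1 = (2.35 − 0.43)/2 = 0.96 m; q_1 = 0.123 × 0.12 × 0.96 = 0.01417 m³/s
w_2 = (2.60 − 0.43)/2 = 1.085 m; q_2 = 0.216 × 0.34 × 1.085 = 0.07968 m³/s
w_3 = (3.05 − 2.35)/2 = 0.35 m; q_3 = 0.243 × 0.49 × 0.35 = 0.04167 m³/s
w_4 = (3.25 − 2.60)/2 = 0.325 m; q_4 = 0.240 × 0.40 × 0.325 = 0.03120 m³/s
w_5 = (3.81 − 3.05)/2 = 0.38 m; q_5 = 0.153 × 0.22 × 0.38 = 0.01279 m³/s
w_6 = (3.81 − 3.25)/2 = 0.28 m; q_6 = 0.099 × 0.14 × 0.28 = 0.003881 m³/s
Q = Σ qᵢ = 0.1834 m³/s
= 0.1834 × 1000 = 183.4 L/s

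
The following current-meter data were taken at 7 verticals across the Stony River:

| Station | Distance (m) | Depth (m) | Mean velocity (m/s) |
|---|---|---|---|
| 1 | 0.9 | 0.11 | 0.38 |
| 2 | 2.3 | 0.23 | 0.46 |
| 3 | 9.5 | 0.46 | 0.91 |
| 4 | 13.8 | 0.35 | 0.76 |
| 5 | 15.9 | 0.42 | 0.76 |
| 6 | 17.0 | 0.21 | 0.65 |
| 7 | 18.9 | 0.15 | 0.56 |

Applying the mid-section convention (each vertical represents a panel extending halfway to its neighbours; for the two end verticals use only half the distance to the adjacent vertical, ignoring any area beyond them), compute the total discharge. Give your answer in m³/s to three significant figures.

4.54 m³/s

w_1 = (2.3 − 0.9)/2 = 0.7 m; q_1 = 0.38 × 0.11 × 0.7 = 0.02926 m³/s
w_2 = (9.5 − 0.9)/2 = 4.3 m; q_2 = 0.46 × 0.23 × 4.3 = 0.4549 m³/s
w_3 = (13.8 − 2.3)/2 = 5.75 m; q_3 = 0.91 × 0.46 × 5.75 = 2.407 m³/s
w_4 = (15.9 − 9.5)/2 = 3.2 m; q_4 = 0.76 × 0.35 × 3.2 = 0.8512 m³/s
w_5 = (17.0 − 13.8)/2 = 1.6 m; q_5 = 0.76 × 0.42 × 1.6 = 0.5107 m³/s
w_6 = (18.9 − 15.9)/2 = 1.5 m; q_6 = 0.65 × 0.21 × 1.5 = 0.2048 m³/s
w_7 = (18.9 − 17.0)/2 = 0.95 m; q_7 = 0.56 × 0.15 × 0.95 = 0.07980 m³/s
Q = Σ qᵢ = 4.538 m³/s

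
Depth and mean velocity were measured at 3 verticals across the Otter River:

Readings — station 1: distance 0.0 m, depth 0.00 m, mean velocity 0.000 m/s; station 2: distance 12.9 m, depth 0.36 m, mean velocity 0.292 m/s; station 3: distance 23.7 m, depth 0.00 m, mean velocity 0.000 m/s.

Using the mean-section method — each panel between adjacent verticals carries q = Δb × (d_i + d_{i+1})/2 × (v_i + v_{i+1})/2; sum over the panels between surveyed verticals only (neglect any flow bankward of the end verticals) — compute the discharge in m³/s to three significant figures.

Panel 1-2: Δb = 12.9 m, d̄ = (0.00+0.36)/2 = 0.18, v̄ = (0.000+0.292)/2 = 0.146 → q = 12.9×0.18×0.146 = 0.3390 m³/s
Panel 2-3: Δb = 10.8 m, d̄ = (0.36+0.00)/2 = 0.18, v̄ = (0.292+0.000)/2 = 0.146 → q = 10.8×0.18×0.146 = 0.2838 m³/s
Q = Σ q = 0.6228 m³/s

0.623 m³/s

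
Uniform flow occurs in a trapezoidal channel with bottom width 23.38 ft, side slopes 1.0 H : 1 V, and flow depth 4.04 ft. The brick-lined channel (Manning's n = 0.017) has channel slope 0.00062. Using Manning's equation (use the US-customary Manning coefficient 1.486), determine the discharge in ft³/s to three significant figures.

522 ft³/s

A = (b + z·y)·y = (23.38 + 1.0×4.04)×4.04 = 110.8 ft²
P = b + 2y√(1+z²) = 23.38 + 2×4.04×√(1+1.0²) = 34.81 ft
R = A/P = 110.8/34.81 = 3.183 ft
Q = (1.486/n)·A·R^(2/3)·S^(1/2) = (1.486/0.017) × 110.8 × 3.183^(2/3) × 0.00062^(1/2) = 521.7 ft³/s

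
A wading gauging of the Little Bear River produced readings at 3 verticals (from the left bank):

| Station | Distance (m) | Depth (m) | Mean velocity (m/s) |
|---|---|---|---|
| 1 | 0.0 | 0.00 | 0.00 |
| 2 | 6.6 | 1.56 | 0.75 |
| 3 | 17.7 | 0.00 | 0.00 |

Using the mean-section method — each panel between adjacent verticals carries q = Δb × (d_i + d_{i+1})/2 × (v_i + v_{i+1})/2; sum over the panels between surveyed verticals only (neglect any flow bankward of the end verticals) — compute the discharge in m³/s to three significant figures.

5.18 m³/s

Panel 1-2: Δb = 6.6 m, d̄ = (0.00+1.56)/2 = 0.78, v̄ = (0.00+0.75)/2 = 0.375 → q = 6.6×0.78×0.375 = 1.931 m³/s
Panel 2-3: Δb = 11.1 m, d̄ = (1.56+0.00)/2 = 0.78, v̄ = (0.75+0.00)/2 = 0.375 → q = 11.1×0.78×0.375 = 3.247 m³/s
Q = Σ q = 5.177 m³/s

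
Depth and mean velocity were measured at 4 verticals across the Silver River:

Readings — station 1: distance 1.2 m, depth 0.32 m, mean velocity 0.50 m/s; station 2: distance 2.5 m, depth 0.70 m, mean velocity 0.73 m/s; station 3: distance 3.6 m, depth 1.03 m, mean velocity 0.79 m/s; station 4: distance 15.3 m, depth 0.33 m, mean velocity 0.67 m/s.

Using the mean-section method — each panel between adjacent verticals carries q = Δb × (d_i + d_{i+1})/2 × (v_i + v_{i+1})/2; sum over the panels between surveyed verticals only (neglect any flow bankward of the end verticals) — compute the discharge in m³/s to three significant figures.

Panel 1-2: Δb = 1.3 m, d̄ = (0.32+0.70)/2 = 0.51, v̄ = (0.50+0.73)/2 = 0.615 → q = 1.3×0.51×0.615 = 0.4077 m³/s
Panel 2-3: Δb = 1.1 m, d̄ = (0.70+1.03)/2 = 0.865, v̄ = (0.73+0.79)/2 = 0.76 → q = 1.1×0.865×0.76 = 0.7231 m³/s
Panel 3-4: Δb = 11.7 m, d̄ = (1.03+0.33)/2 = 0.68, v̄ = (0.79+0.67)/2 = 0.73 → q = 11.7×0.68×0.73 = 5.808 m³/s
Q = Σ q = 6.939 m³/s

6.94 m³/s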